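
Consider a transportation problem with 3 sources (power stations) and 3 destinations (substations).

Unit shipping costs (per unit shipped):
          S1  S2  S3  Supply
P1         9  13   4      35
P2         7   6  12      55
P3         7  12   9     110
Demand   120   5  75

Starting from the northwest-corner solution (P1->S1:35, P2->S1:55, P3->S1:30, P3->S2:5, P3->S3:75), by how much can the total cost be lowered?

Current plan cost = 35·9 + 55·7 + 30·7 + 5·12 + 75·9 = 1645.
Optimal plan:
  P1->S3: 35 × 4 = 140
  P2->S1: 50 × 7 = 350
  P2->S2: 5 × 6 = 30
  P3->S1: 70 × 7 = 490
  P3->S3: 40 × 9 = 360
Optimal cost = 1370.
Saving = 1645 − 1370 = 275.

275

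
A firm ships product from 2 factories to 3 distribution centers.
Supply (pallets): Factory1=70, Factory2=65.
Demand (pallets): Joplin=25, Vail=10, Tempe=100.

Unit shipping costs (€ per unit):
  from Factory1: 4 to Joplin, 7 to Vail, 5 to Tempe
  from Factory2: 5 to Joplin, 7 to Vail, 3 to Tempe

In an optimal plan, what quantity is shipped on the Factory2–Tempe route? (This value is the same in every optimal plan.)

Solving gives:
  Factory1→Joplin: 25 pallets
  Factory1→Vail: 10 pallets
  Factory1→Tempe: 35 pallets
  Factory2→Tempe: 65 pallets
Total cost = €540.
So Factory2→Tempe carries 65 pallets.

65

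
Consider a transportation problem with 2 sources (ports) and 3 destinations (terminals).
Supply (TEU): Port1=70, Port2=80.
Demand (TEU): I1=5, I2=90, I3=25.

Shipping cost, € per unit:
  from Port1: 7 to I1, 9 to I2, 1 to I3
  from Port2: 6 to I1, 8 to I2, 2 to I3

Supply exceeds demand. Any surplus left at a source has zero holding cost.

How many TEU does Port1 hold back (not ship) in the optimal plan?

30

An optimal plan:
  Port1–I1: 5 TEU
  Port1–I2: 10 TEU
  Port1–I3: 25 TEU
  Port2–I2: 80 TEU
Total cost = €790.
Port1 ships 40 of its 70, leaving 30.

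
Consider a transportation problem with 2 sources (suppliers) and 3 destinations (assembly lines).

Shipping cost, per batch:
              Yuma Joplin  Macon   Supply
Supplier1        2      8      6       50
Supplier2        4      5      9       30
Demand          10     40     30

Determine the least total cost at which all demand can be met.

Optimal allocation:
  Supplier1->Yuma: 10 × 2 = 20
  Supplier1->Joplin: 10 × 8 = 80
  Supplier1->Macon: 30 × 6 = 180
  Supplier2->Joplin: 30 × 5 = 150
Total = 20 + 80 + 180 + 150 = 430.
(Supply check: Supplier1 ships 50; Supplier2 ships 30.)

430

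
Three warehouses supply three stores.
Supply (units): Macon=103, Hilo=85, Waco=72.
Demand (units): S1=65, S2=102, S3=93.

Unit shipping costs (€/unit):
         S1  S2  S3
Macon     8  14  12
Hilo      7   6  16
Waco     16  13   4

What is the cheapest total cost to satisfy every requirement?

1808

One minimum-cost allocation:
  Macon to S1: 65 × €8 = €520
  Macon to S2: 17 × €14 = €238
  Macon to S3: 21 × €12 = €252
  Hilo to S2: 85 × €6 = €510
  Waco to S3: 72 × €4 = €288
Total = 520 + 238 + 252 + 510 + 288 = €1808.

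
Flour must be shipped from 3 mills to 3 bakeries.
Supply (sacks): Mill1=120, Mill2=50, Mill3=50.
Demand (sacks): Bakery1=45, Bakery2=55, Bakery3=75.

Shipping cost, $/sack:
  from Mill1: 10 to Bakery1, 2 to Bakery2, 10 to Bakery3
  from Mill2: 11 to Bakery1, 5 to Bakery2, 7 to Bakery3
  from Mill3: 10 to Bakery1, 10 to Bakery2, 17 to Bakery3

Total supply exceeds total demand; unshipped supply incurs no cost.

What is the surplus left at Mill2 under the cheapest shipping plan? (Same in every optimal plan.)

Minimum-cost shipments:
  Mill1 to Bakery2: 55 × $2 = $110
  Mill1 to Bakery3: 25 × $10 = $250
  Mill2 to Bakery3: 50 × $7 = $350
  Mill3 to Bakery1: 45 × $10 = $450
Total cost = $1160.
Mill2 ships 50 of its 50, leaving 0.

0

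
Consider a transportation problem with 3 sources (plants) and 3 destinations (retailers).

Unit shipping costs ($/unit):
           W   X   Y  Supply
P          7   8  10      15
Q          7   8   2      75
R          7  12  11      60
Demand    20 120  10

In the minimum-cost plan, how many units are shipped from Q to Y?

10

The minimum-cost plan:
  P–X: 15 × $8 = $120
  Q–X: 65 × $8 = $520
  Q–Y: 10 × $2 = $20
  R–W: 20 × $7 = $140
  R–X: 40 × $12 = $480
Total cost = $1280.
So Q→Y carries 10 units.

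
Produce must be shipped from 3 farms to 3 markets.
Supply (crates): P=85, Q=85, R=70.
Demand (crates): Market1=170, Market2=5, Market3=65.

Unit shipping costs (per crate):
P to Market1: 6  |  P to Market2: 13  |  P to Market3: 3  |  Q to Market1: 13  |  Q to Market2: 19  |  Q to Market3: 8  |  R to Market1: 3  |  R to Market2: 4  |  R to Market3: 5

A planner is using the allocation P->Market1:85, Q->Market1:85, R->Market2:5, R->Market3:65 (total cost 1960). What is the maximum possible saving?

Current plan cost = 85·6 + 85·13 + 5·4 + 65·5 = 1960.
Optimal plan:
  P->Market1: 85 × 6 = 510
  Q->Market1: 20 × 13 = 260
  Q->Market3: 65 × 8 = 520
  R->Market1: 65 × 3 = 195
  R->Market2: 5 × 4 = 20
Optimal cost = 1505.
Saving = 1960 − 1505 = 455.

455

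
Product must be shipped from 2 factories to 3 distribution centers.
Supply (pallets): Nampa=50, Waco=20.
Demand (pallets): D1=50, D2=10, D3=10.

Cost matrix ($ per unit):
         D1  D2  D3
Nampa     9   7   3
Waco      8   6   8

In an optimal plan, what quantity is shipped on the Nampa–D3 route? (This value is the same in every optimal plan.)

The minimum-cost plan:
  Nampa->D1: 30 × $9 = $270
  Nampa->D2: 10 × $7 = $70
  Nampa->D3: 10 × $3 = $30
  Waco->D1: 20 × $8 = $160
Total cost = $530.
So Nampa→D3 carries 10 pallets.

10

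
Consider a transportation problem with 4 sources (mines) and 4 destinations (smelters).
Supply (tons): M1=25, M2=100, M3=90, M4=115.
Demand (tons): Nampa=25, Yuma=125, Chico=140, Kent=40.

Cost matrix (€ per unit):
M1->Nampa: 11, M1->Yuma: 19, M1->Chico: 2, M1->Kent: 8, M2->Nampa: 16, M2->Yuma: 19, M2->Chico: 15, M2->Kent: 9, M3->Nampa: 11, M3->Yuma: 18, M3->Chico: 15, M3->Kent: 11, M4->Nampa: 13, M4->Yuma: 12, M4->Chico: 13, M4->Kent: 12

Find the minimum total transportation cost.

3970

One minimum-cost allocation:
  M1→Chico: 25 tons
  M2→Chico: 60 tons
  M2→Kent: 40 tons
  M3→Nampa: 25 tons
  M3→Yuma: 10 tons
  M3→Chico: 55 tons
  M4→Yuma: 115 tons
Total cost = €3970.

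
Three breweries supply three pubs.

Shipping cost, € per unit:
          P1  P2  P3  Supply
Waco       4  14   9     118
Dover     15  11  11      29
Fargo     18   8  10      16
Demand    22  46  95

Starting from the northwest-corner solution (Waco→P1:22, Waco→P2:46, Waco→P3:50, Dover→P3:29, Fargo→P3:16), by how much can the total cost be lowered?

257

Current plan cost = 22·4 + 46·14 + 50·9 + 29·11 + 16·10 = €1661.
Optimal plan:
  Waco–P1: 22 × €4 = €88
  Waco–P2: 1 × €14 = €14
  Waco–P3: 95 × €9 = €855
  Dover–P2: 29 × €11 = €319
  Fargo–P2: 16 × €8 = €128
Optimal cost = €1404.
Saving = 1661 − 1404 = €257.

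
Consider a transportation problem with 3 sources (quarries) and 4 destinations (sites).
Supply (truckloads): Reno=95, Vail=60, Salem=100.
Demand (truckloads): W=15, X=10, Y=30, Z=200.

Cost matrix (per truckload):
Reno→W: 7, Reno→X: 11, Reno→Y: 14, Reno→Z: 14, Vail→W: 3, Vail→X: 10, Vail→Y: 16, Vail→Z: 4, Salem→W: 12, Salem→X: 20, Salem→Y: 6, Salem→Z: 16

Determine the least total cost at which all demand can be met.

A cheapest plan:
  Reno->W: 15 × 7 = 105
  Reno->X: 10 × 11 = 110
  Reno->Z: 70 × 14 = 980
  Vail->Z: 60 × 4 = 240
  Salem->Y: 30 × 6 = 180
  Salem->Z: 70 × 16 = 1120
Total = 105 + 110 + 980 + 240 + 180 + 1120 = 2735.
(Supply check: Reno ships 95; Vail ships 60; Salem ships 100.)

2735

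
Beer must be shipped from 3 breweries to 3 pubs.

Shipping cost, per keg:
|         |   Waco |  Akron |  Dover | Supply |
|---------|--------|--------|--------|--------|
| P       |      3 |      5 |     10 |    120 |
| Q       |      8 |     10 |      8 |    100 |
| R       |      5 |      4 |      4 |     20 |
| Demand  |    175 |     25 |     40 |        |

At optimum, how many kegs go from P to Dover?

0

Solving gives:
  P->Waco: 115 × 3 = 345
  P->Akron: 5 × 5 = 25
  Q->Waco: 60 × 8 = 480
  Q->Dover: 40 × 8 = 320
  R->Akron: 20 × 4 = 80
Total cost = 1250.
The route P→Dover is not used.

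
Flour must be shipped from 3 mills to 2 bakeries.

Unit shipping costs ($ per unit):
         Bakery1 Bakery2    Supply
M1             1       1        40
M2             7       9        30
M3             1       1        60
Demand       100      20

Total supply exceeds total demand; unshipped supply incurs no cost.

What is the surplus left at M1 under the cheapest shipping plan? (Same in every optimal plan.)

0

An optimal plan:
  M1 to Bakery1: 20 × $1 = $20
  M1 to Bakery2: 20 × $1 = $20
  M2 to Bakery1: 20 × $7 = $140
  M3 to Bakery1: 60 × $1 = $60
Total cost = $240.
M1 ships 40 of its 40, leaving 0.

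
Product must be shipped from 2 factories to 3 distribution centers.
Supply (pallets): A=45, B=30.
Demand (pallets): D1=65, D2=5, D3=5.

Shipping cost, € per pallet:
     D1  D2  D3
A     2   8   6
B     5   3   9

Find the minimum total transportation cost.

250

A cheapest plan:
  A→D1: 40 × €2 = €80
  A→D3: 5 × €6 = €30
  B→D1: 25 × €5 = €125
  B→D2: 5 × €3 = €15
Total = 80 + 30 + 125 + 15 = €250.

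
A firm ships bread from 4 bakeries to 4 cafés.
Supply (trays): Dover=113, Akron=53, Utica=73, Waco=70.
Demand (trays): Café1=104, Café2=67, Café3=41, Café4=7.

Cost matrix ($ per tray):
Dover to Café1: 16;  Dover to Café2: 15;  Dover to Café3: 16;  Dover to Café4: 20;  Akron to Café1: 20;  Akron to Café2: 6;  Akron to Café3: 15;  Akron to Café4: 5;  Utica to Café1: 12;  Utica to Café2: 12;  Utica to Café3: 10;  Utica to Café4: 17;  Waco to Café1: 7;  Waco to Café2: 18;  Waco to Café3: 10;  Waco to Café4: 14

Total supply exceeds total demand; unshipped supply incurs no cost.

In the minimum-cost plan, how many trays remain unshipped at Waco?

0

Minimum-cost shipments:
  Dover to Café1: 2 × $16 = $32
  Dover to Café2: 21 × $15 = $315
  Akron to Café2: 46 × $6 = $276
  Akron to Café4: 7 × $5 = $35
  Utica to Café1: 32 × $12 = $384
  Utica to Café3: 41 × $10 = $410
  Waco to Café1: 70 × $7 = $490
Total cost = $1942.
Waco ships 70 of its 70, leaving 0.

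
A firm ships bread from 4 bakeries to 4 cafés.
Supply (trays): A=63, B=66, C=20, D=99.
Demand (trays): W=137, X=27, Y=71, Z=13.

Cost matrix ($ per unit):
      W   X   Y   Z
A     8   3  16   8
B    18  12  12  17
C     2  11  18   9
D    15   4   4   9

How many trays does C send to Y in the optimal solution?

Optimal shipments:
  A→W: 63 × $8 = $504
  B→W: 54 × $18 = $972
  B→Z: 12 × $17 = $204
  C→W: 20 × $2 = $40
  D→X: 27 × $4 = $108
  D→Y: 71 × $4 = $284
  D→Z: 1 × $9 = $9
Total cost = $2121.
The route C→Y is not used.

0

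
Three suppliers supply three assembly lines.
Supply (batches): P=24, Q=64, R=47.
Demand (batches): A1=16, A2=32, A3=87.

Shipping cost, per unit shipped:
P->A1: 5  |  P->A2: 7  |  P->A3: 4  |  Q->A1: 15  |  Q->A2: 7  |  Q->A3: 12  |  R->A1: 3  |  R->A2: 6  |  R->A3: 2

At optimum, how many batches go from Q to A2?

Optimal shipments:
  P to A3: 24 × 4 = 96
  Q to A2: 32 × 7 = 224
  Q to A3: 32 × 12 = 384
  R to A1: 16 × 3 = 48
  R to A3: 31 × 2 = 62
Total cost = 814.
So Q→A2 carries 32 batches.

32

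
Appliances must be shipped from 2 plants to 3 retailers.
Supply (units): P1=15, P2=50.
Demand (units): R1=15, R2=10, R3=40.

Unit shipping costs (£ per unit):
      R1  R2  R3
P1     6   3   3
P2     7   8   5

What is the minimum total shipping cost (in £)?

325

One minimum-cost allocation:
  P1->R2: 10 × £3 = £30
  P1->R3: 5 × £3 = £15
  P2->R1: 15 × £7 = £105
  P2->R3: 35 × £5 = £175
Total = 30 + 15 + 105 + 175 = £325.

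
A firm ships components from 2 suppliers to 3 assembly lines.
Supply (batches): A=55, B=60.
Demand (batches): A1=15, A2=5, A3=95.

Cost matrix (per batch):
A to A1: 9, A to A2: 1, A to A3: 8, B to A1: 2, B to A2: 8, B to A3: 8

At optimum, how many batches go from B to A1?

Optimal shipments:
  A to A2: 5 × 1 = 5
  A to A3: 50 × 8 = 400
  B to A1: 15 × 2 = 30
  B to A3: 45 × 8 = 360
Total cost = 795.
So B→A1 carries 15 batches.

15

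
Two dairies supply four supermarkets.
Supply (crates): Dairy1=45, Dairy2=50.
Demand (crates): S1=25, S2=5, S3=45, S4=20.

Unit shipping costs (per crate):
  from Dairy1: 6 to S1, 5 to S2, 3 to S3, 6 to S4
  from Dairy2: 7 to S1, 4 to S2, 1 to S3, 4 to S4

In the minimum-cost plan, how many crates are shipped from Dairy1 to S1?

The minimum-cost plan:
  Dairy1–S1: 25 × 6 = 150
  Dairy1–S2: 5 × 5 = 25
  Dairy1–S3: 15 × 3 = 45
  Dairy2–S3: 30 × 1 = 30
  Dairy2–S4: 20 × 4 = 80
Total cost = 330.
So Dairy1→S1 carries 25 crates.

25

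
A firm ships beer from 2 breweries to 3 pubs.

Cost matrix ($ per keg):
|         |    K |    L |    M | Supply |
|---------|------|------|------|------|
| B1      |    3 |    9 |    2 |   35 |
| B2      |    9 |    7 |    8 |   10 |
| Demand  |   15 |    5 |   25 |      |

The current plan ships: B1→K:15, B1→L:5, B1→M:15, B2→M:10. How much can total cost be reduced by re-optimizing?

40

Current plan cost = 15·3 + 5·9 + 15·2 + 10·8 = $200.
Optimal plan:
  B1→K: 10 × $3 = $30
  B1→M: 25 × $2 = $50
  B2→K: 5 × $9 = $45
  B2→L: 5 × $7 = $35
Optimal cost = $160.
Saving = 200 − 160 = $40.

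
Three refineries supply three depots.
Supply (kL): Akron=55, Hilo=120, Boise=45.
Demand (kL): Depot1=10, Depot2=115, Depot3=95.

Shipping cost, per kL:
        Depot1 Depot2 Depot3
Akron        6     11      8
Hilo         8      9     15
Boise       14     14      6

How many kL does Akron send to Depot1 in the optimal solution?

The minimum-cost plan:
  Akron->Depot1: 5 × 6 = 30
  Akron->Depot3: 50 × 8 = 400
  Hilo->Depot1: 5 × 8 = 40
  Hilo->Depot2: 115 × 9 = 1035
  Boise->Depot3: 45 × 6 = 270
Total cost = 1775.
So Akron→Depot1 carries 5 kL.

5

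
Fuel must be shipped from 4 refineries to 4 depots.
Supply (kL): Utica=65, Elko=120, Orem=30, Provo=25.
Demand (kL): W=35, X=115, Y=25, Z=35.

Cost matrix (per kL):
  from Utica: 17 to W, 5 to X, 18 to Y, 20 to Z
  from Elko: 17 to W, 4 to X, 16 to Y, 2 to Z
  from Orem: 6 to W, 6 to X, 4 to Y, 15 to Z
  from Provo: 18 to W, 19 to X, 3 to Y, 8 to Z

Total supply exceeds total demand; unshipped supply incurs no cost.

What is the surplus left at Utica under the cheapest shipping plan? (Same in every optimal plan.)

Minimum-cost shipments:
  Utica to W: 5 × 17 = 85
  Utica to X: 30 × 5 = 150
  Elko to X: 85 × 4 = 340
  Elko to Z: 35 × 2 = 70
  Orem to W: 30 × 6 = 180
  Provo to Y: 25 × 3 = 75
Total cost = 900.
Utica ships 35 of its 65, leaving 30.

30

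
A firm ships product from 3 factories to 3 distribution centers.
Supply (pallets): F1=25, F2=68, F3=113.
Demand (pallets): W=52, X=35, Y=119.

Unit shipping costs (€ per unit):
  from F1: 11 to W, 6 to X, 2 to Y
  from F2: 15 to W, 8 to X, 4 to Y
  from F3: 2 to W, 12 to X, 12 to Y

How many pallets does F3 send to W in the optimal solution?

52

Optimal shipments:
  F1 to Y: 25 × €2 = €50
  F2 to Y: 68 × €4 = €272
  F3 to W: 52 × €2 = €104
  F3 to X: 35 × €12 = €420
  F3 to Y: 26 × €12 = €312
Total cost = €1158.
So F3→W carries 52 pallets.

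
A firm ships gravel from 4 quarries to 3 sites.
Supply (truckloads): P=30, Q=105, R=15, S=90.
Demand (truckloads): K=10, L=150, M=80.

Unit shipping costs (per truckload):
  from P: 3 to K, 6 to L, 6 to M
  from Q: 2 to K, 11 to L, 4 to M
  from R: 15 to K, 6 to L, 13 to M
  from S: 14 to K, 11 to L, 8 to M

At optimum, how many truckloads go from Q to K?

Solving gives:
  P to L: 30 × 6 = 180
  Q to K: 10 × 2 = 20
  Q to L: 15 × 11 = 165
  Q to M: 80 × 4 = 320
  R to L: 15 × 6 = 90
  S to L: 90 × 11 = 990
Total cost = 1765.
So Q→K carries 10 truckloads.

10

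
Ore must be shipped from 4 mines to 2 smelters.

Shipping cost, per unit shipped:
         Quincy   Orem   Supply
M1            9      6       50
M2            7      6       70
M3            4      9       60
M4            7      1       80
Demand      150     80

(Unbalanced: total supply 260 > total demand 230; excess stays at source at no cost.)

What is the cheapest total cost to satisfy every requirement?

990

A cheapest plan:
  M1 to Quincy: 20 × 9 = 180
  M2 to Quincy: 70 × 7 = 490
  M3 to Quincy: 60 × 4 = 240
  M4 to Orem: 80 × 1 = 80
Total = 180 + 490 + 240 + 80 = 990.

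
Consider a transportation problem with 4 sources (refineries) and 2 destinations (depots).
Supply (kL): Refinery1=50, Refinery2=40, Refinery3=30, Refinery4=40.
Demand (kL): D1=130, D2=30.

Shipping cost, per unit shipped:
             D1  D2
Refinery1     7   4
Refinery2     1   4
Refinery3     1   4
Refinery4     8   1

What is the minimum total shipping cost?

530

One minimum-cost allocation:
  Refinery1–D1: 50 × 7 = 350
  Refinery2–D1: 40 × 1 = 40
  Refinery3–D1: 30 × 1 = 30
  Refinery4–D1: 10 × 8 = 80
  Refinery4–D2: 30 × 1 = 30
Total = 350 + 40 + 30 + 80 + 30 = 530.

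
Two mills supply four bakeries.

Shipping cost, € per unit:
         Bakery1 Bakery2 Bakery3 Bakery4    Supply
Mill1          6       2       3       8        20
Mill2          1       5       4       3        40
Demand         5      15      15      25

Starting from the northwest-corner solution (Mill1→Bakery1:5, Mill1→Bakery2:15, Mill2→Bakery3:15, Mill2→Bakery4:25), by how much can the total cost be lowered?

Current plan cost = 5·6 + 15·2 + 15·4 + 25·3 = €195.
Optimal plan:
  Mill1–Bakery2: 15 × €2 = €30
  Mill1–Bakery3: 5 × €3 = €15
  Mill2–Bakery1: 5 × €1 = €5
  Mill2–Bakery3: 10 × €4 = €40
  Mill2–Bakery4: 25 × €3 = €75
Optimal cost = €165.
Saving = 195 − 165 = €30.

30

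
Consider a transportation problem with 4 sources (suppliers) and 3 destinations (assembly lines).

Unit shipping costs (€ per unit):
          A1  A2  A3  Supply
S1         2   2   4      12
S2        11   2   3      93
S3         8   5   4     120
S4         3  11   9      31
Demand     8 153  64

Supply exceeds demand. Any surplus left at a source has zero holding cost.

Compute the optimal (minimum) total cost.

730

An optimal shipping plan:
  S1->A2: 12 batches
  S2->A2: 93 batches
  S3->A2: 48 batches
  S3->A3: 64 batches
  S4->A1: 8 batches
Total cost = €730.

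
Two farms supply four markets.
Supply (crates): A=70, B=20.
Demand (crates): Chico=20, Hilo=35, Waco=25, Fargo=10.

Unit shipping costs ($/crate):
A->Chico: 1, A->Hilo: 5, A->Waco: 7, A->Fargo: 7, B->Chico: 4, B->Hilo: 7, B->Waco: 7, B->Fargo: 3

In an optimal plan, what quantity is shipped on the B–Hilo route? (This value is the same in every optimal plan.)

0

Optimal shipments:
  A–Chico: 20 × $1 = $20
  A–Hilo: 35 × $5 = $175
  A–Waco: 15 × $7 = $105
  B–Waco: 10 × $7 = $70
  B–Fargo: 10 × $3 = $30
Total cost = $400.
The route B→Hilo is not used.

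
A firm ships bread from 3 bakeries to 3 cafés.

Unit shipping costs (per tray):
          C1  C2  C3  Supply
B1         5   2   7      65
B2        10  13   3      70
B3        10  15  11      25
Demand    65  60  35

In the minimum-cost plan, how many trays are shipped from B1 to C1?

5

Optimal shipments:
  B1→C1: 5 × 5 = 25
  B1→C2: 60 × 2 = 120
  B2→C1: 35 × 10 = 350
  B2→C3: 35 × 3 = 105
  B3→C1: 25 × 10 = 250
Total cost = 850.
So B1→C1 carries 5 trays.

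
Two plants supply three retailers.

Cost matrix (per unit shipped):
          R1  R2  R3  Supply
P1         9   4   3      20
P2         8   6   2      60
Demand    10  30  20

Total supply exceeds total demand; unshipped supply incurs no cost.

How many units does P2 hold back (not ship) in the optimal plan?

Minimum-cost shipments:
  P1–R2: 20 units
  P2–R1: 10 units
  P2–R2: 10 units
  P2–R3: 20 units
Total cost = 260.
P2 ships 40 of its 60, leaving 20.

20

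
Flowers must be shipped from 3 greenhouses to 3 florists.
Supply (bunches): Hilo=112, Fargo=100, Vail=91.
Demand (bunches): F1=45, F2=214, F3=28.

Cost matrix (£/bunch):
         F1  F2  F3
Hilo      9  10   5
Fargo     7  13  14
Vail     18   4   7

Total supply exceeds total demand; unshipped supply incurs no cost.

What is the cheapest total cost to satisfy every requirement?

2166

Optimal allocation:
  Hilo->F2: 84 × £10 = £840
  Hilo->F3: 28 × £5 = £140
  Fargo->F1: 45 × £7 = £315
  Fargo->F2: 39 × £13 = £507
  Vail->F2: 91 × £4 = £364
Total = 840 + 140 + 315 + 507 + 364 = £2166.
(Supply check: Hilo ships 112; Fargo ships 84; Vail ships 91.)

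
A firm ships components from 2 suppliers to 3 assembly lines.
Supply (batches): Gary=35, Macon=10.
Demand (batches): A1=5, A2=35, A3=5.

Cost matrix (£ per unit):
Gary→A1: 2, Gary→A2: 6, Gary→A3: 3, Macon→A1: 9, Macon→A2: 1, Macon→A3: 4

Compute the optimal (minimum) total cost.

An optimal shipping plan:
  Gary→A1: 5 batches
  Gary→A2: 25 batches
  Gary→A3: 5 batches
  Macon→A2: 10 batches
Total cost = £185.
(Supply check: Gary ships 35; Macon ships 10.)

185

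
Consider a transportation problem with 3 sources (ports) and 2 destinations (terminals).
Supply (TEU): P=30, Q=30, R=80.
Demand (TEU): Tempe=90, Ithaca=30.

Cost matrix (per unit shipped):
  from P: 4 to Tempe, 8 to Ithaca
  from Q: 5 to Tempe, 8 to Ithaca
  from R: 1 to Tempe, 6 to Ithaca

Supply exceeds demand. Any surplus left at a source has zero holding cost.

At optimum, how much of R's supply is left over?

0

An optimal plan:
  P->Tempe: 10 × 4 = 40
  P->Ithaca: 20 × 8 = 160
  Q->Ithaca: 10 × 8 = 80
  R->Tempe: 80 × 1 = 80
Total cost = 360.
R ships 80 of its 80, leaving 0.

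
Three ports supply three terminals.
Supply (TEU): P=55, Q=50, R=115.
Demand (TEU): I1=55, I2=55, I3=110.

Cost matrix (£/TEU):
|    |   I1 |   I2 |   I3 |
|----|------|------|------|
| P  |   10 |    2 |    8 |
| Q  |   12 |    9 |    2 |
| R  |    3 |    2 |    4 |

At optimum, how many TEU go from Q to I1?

0

The minimum-cost plan:
  P to I2: 55 × £2 = £110
  Q to I3: 50 × £2 = £100
  R to I1: 55 × £3 = £165
  R to I3: 60 × £4 = £240
Total cost = £615.
The route Q→I1 is not used.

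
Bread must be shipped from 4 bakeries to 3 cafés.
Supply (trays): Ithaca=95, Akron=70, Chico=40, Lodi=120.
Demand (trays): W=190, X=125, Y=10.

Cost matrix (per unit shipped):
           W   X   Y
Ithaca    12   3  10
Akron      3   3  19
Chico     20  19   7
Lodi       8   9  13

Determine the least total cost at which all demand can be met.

2095

An optimal shipping plan:
  Ithaca→X: 95 × 3 = 285
  Akron→W: 70 × 3 = 210
  Chico→X: 30 × 19 = 570
  Chico→Y: 10 × 7 = 70
  Lodi→W: 120 × 8 = 960
Total = 285 + 210 + 570 + 70 + 960 = 2095.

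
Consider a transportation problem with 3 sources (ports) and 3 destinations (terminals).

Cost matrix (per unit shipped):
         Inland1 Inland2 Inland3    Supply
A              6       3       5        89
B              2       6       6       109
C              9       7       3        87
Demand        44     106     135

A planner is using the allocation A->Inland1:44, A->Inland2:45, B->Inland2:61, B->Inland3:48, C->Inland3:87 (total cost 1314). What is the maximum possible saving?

Current plan cost = 44·6 + 45·3 + 61·6 + 48·6 + 87·3 = 1314.
Optimal plan:
  A–Inland2: 89 TEU
  B–Inland1: 44 TEU
  B–Inland2: 17 TEU
  B–Inland3: 48 TEU
  C–Inland3: 87 TEU
Optimal cost = 1006.
Saving = 1314 − 1006 = 308.

308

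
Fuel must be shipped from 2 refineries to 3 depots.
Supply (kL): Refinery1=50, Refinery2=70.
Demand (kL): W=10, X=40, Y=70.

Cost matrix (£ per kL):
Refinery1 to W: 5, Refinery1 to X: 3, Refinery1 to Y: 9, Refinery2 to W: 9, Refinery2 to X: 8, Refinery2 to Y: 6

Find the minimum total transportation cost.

590

A cheapest plan:
  Refinery1→W: 10 kL
  Refinery1→X: 40 kL
  Refinery2→Y: 70 kL
Total cost = £590.
(Supply check: Refinery1 ships 50; Refinery2 ships 70.)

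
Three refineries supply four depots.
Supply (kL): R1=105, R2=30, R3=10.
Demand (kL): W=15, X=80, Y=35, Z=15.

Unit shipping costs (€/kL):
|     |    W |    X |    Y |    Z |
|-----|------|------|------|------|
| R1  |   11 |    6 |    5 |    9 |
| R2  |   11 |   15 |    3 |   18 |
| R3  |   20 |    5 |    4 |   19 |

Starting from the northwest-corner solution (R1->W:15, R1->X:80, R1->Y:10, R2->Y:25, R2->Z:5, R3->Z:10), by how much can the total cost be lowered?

165

Current plan cost = 15·11 + 80·6 + 10·5 + 25·3 + 5·18 + 10·19 = €1050.
Optimal plan:
  R1→W: 15 × €11 = €165
  R1→X: 75 × €6 = €450
  R1→Z: 15 × €9 = €135
  R2→Y: 30 × €3 = €90
  R3→X: 5 × €5 = €25
  R3→Y: 5 × €4 = €20
Optimal cost = €885.
Saving = 1050 − 885 = €165.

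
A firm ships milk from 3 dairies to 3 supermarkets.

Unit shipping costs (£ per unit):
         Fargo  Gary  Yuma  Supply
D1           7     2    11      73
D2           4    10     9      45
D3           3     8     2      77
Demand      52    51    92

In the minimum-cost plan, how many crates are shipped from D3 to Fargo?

0

The minimum-cost plan:
  D1 to Fargo: 7 × £7 = £49
  D1 to Gary: 51 × £2 = £102
  D1 to Yuma: 15 × £11 = £165
  D2 to Fargo: 45 × £4 = £180
  D3 to Yuma: 77 × £2 = £154
Total cost = £650.
The route D3→Fargo is not used.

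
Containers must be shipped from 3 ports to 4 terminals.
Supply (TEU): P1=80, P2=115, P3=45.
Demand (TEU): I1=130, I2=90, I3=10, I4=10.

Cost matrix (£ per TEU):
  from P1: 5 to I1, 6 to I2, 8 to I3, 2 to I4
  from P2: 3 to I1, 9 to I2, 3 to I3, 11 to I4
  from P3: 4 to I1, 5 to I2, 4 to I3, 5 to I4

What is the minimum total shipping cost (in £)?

985

Optimal allocation:
  P1 to I2: 70 × £6 = £420
  P1 to I4: 10 × £2 = £20
  P2 to I1: 115 × £3 = £345
  P3 to I1: 15 × £4 = £60
  P3 to I2: 20 × £5 = £100
  P3 to I3: 10 × £4 = £40
Total = 420 + 20 + 345 + 60 + 100 + 40 = £985.
(Supply check: P1 ships 80; P2 ships 115; P3 ships 45.)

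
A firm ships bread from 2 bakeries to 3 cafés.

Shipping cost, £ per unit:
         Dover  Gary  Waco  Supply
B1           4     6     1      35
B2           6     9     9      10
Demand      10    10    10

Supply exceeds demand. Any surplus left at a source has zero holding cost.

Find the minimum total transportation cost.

110

One minimum-cost allocation:
  B1 to Dover: 10 × £4 = £40
  B1 to Gary: 10 × £6 = £60
  B1 to Waco: 10 × £1 = £10
Total = 40 + 60 + 10 = £110.
(Supply check: B1 ships 30; B2 ships 0.)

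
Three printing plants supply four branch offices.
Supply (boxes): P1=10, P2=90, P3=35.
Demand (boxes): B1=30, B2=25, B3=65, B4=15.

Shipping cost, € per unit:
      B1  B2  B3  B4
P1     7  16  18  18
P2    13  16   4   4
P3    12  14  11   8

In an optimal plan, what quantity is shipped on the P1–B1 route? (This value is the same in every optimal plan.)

10

The minimum-cost plan:
  P1→B1: 10 × €7 = €70
  P2→B1: 10 × €13 = €130
  P2→B3: 65 × €4 = €260
  P2→B4: 15 × €4 = €60
  P3→B1: 10 × €12 = €120
  P3→B2: 25 × €14 = €350
Total cost = €990.
So P1→B1 carries 10 boxes.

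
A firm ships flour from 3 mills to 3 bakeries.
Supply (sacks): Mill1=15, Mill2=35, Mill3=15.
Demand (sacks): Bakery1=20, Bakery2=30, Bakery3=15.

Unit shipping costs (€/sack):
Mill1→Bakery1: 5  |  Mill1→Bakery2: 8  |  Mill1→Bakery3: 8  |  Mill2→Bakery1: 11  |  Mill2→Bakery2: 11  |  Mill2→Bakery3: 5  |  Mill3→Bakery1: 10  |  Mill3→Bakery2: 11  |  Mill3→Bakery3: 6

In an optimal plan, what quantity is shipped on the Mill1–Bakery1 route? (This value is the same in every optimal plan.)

15

Optimal shipments:
  Mill1→Bakery1: 15 × €5 = €75
  Mill2→Bakery2: 20 × €11 = €220
  Mill2→Bakery3: 15 × €5 = €75
  Mill3→Bakery1: 5 × €10 = €50
  Mill3→Bakery2: 10 × €11 = €110
Total cost = €530.
So Mill1→Bakery1 carries 15 sacks.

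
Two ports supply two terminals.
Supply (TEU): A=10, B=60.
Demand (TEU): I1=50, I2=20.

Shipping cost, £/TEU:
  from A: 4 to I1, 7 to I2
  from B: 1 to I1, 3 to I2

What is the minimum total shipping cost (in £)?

An optimal shipping plan:
  A->I1: 10 × £4 = £40
  B->I1: 40 × £1 = £40
  B->I2: 20 × £3 = £60
Total = 40 + 40 + 60 = £140.

140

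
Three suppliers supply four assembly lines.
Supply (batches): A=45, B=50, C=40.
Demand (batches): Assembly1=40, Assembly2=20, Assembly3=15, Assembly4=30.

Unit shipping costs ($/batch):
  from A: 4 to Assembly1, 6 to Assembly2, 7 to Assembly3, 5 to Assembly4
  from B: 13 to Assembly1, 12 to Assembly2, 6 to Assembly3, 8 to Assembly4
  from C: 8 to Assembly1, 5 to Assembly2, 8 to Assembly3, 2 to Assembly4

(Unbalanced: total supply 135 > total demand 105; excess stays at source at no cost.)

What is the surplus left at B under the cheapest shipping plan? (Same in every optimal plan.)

An optimal plan:
  A–Assembly1: 40 batches
  A–Assembly2: 5 batches
  B–Assembly3: 15 batches
  B–Assembly4: 5 batches
  C–Assembly2: 15 batches
  C–Assembly4: 25 batches
Total cost = $445.
B ships 20 of its 50, leaving 30.

30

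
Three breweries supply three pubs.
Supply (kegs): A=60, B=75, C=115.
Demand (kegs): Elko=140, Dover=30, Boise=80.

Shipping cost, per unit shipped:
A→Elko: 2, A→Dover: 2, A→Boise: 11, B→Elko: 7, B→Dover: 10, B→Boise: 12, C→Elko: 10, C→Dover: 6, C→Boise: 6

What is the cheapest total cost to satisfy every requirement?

Optimal allocation:
  A→Elko: 60 × 2 = 120
  B→Elko: 75 × 7 = 525
  C→Elko: 5 × 10 = 50
  C→Dover: 30 × 6 = 180
  C→Boise: 80 × 6 = 480
Total = 120 + 525 + 50 + 180 + 480 = 1355.
(Supply check: A ships 60; B ships 75; C ships 115.)

1355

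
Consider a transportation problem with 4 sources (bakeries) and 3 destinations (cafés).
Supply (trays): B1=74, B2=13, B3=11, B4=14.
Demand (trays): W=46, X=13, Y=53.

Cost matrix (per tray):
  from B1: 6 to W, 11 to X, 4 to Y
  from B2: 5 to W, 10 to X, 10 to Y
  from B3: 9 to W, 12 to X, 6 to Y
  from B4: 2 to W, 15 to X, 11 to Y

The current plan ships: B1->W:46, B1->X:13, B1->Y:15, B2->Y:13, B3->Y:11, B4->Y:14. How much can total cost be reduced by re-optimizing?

256

Current plan cost = 46·6 + 13·11 + 15·4 + 13·10 + 11·6 + 14·11 = 829.
Optimal plan:
  B1->W: 19 × 6 = 114
  B1->X: 2 × 11 = 22
  B1->Y: 53 × 4 = 212
  B2->W: 13 × 5 = 65
  B3->X: 11 × 12 = 132
  B4->W: 14 × 2 = 28
Optimal cost = 573.
Saving = 829 − 573 = 256.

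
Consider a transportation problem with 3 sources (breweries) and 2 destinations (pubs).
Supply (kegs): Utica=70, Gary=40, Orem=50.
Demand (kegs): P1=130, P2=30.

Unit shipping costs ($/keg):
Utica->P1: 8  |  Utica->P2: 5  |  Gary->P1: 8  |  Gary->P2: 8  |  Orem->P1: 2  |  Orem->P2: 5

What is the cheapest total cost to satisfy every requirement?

One minimum-cost allocation:
  Utica→P1: 40 × $8 = $320
  Utica→P2: 30 × $5 = $150
  Gary→P1: 40 × $8 = $320
  Orem→P1: 50 × $2 = $100
Total = 320 + 150 + 320 + 100 = $890.

890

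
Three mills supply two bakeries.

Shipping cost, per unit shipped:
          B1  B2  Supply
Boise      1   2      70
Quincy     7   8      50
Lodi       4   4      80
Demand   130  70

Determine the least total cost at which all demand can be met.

Optimal allocation:
  Boise->B1: 70 × 1 = 70
  Quincy->B1: 50 × 7 = 350
  Lodi->B1: 10 × 4 = 40
  Lodi->B2: 70 × 4 = 280
Total = 70 + 350 + 40 + 280 = 740.

740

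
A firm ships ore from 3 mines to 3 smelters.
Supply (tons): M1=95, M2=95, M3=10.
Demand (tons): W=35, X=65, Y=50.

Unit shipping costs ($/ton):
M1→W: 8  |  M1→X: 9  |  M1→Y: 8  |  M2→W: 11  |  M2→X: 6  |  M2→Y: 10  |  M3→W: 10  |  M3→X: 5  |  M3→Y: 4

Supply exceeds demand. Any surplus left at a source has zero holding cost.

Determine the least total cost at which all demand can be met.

1030

An optimal shipping plan:
  M1->W: 35 × $8 = $280
  M1->Y: 40 × $8 = $320
  M2->X: 65 × $6 = $390
  M3->Y: 10 × $4 = $40
Total = 280 + 320 + 390 + 40 = $1030.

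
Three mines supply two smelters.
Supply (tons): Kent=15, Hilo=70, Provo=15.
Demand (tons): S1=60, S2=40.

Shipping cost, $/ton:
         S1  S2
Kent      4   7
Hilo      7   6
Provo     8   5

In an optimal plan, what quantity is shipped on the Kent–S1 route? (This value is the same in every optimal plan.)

15

The minimum-cost plan:
  Kent to S1: 15 × $4 = $60
  Hilo to S1: 45 × $7 = $315
  Hilo to S2: 25 × $6 = $150
  Provo to S2: 15 × $5 = $75
Total cost = $600.
So Kent→S1 carries 15 tons.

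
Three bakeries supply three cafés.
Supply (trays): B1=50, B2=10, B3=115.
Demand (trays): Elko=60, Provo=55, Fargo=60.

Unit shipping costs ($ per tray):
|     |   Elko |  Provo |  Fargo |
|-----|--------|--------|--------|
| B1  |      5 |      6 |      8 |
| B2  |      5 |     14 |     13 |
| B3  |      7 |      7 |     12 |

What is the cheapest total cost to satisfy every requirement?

A cheapest plan:
  B1->Fargo: 50 × $8 = $400
  B2->Elko: 10 × $5 = $50
  B3->Elko: 50 × $7 = $350
  B3->Provo: 55 × $7 = $385
  B3->Fargo: 10 × $12 = $120
Total = 400 + 50 + 350 + 385 + 120 = $1305.

1305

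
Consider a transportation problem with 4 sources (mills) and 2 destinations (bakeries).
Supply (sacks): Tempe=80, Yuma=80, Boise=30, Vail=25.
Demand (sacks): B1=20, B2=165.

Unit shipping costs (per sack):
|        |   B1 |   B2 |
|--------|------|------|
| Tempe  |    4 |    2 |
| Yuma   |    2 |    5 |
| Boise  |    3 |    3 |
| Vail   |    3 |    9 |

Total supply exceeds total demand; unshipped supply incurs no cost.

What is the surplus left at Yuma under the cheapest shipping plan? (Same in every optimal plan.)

Minimum-cost shipments:
  Tempe→B2: 80 × 2 = 160
  Yuma→B1: 20 × 2 = 40
  Yuma→B2: 55 × 5 = 275
  Boise→B2: 30 × 3 = 90
Total cost = 565.
Yuma ships 75 of its 80, leaving 5.

5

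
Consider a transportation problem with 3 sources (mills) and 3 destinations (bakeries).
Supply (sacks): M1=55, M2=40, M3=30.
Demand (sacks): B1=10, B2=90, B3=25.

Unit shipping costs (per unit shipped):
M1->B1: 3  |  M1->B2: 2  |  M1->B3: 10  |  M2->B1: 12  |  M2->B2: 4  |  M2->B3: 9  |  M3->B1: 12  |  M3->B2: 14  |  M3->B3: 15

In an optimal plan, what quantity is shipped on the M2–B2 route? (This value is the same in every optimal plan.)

The minimum-cost plan:
  M1->B1: 5 × 3 = 15
  M1->B2: 50 × 2 = 100
  M2->B2: 40 × 4 = 160
  M3->B1: 5 × 12 = 60
  M3->B3: 25 × 15 = 375
Total cost = 710.
So M2→B2 carries 40 sacks.

40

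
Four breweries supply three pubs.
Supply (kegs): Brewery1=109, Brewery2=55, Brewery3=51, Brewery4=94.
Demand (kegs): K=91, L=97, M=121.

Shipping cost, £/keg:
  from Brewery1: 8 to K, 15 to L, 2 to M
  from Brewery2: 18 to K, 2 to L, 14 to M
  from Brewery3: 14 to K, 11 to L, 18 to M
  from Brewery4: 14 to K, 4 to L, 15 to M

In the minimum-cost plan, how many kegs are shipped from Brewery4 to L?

The minimum-cost plan:
  Brewery1→M: 109 × £2 = £218
  Brewery2→L: 55 × £2 = £110
  Brewery3→K: 51 × £14 = £714
  Brewery4→K: 40 × £14 = £560
  Brewery4→L: 42 × £4 = £168
  Brewery4→M: 12 × £15 = £180
Total cost = £1950.
So Brewery4→L carries 42 kegs.

42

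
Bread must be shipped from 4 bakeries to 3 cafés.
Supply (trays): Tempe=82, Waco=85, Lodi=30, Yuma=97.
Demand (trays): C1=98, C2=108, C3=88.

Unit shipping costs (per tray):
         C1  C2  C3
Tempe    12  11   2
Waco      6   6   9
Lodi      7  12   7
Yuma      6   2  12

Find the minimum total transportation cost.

Optimal allocation:
  Tempe->C3: 82 × 2 = 164
  Waco->C1: 74 × 6 = 444
  Waco->C2: 11 × 6 = 66
  Lodi->C1: 24 × 7 = 168
  Lodi->C3: 6 × 7 = 42
  Yuma->C2: 97 × 2 = 194
Total = 164 + 444 + 66 + 168 + 42 + 194 = 1078.

1078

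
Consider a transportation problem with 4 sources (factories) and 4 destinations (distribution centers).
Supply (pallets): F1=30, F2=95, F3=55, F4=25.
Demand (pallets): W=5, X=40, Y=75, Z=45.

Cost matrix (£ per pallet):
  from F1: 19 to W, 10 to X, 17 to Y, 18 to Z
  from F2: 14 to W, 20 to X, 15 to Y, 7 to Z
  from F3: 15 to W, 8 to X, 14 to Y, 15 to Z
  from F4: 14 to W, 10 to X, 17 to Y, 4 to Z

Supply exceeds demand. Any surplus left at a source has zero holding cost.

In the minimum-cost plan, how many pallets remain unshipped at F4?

An optimal plan:
  F2→W: 5 pallets
  F2→Y: 60 pallets
  F2→Z: 20 pallets
  F3→X: 40 pallets
  F3→Y: 15 pallets
  F4→Z: 25 pallets
Total cost = £1740.
F4 ships 25 of its 25, leaving 0.

0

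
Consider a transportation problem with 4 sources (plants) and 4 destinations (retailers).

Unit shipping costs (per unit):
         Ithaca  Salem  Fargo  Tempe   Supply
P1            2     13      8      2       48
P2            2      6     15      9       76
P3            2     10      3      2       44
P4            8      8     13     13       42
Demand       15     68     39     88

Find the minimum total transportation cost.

Optimal allocation:
  P1 to Tempe: 48 × 2 = 96
  P2 to Ithaca: 15 × 2 = 30
  P2 to Salem: 26 × 6 = 156
  P2 to Tempe: 35 × 9 = 315
  P3 to Fargo: 39 × 3 = 117
  P3 to Tempe: 5 × 2 = 10
  P4 to Salem: 42 × 8 = 336
Total = 96 + 30 + 156 + 315 + 117 + 10 + 336 = 1060.
(Supply check: P1 ships 48; P2 ships 76; P3 ships 44; P4 ships 42.)

1060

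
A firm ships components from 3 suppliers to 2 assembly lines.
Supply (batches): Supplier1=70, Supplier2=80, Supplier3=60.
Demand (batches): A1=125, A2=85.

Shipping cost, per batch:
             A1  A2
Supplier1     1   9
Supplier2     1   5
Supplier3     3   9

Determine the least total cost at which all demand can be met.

680

A cheapest plan:
  Supplier1 to A1: 70 × 1 = 70
  Supplier2 to A2: 80 × 5 = 400
  Supplier3 to A1: 55 × 3 = 165
  Supplier3 to A2: 5 × 9 = 45
Total = 70 + 400 + 165 + 45 = 680.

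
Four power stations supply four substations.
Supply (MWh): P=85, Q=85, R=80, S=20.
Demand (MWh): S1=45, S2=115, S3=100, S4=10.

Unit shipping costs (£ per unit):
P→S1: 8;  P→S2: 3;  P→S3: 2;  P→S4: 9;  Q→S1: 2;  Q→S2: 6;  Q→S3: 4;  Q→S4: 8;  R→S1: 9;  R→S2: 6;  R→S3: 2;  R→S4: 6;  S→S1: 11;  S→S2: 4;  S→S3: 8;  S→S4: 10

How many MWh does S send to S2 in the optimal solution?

The minimum-cost plan:
  P->S2: 85 MWh
  Q->S1: 45 MWh
  Q->S2: 10 MWh
  Q->S3: 20 MWh
  Q->S4: 10 MWh
  R->S3: 80 MWh
  S->S2: 20 MWh
Total cost = £805.
So S→S2 carries 20 MWh.

20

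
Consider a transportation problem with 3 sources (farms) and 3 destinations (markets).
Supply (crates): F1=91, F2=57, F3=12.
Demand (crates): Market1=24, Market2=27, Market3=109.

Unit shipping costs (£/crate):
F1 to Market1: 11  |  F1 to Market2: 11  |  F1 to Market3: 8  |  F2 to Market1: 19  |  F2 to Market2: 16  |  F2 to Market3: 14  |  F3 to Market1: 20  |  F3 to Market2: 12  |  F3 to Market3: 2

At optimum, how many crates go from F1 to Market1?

Optimal shipments:
  F1 to Market1: 24 × £11 = £264
  F1 to Market3: 67 × £8 = £536
  F2 to Market2: 27 × £16 = £432
  F2 to Market3: 30 × £14 = £420
  F3 to Market3: 12 × £2 = £24
Total cost = £1676.
So F1→Market1 carries 24 crates.

24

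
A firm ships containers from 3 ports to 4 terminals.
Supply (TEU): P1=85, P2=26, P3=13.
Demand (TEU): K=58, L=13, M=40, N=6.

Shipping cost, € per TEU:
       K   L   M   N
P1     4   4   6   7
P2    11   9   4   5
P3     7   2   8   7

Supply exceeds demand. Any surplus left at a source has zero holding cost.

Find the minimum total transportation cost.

Optimal allocation:
  P1 to K: 58 × €4 = €232
  P1 to M: 20 × €6 = €120
  P2 to M: 20 × €4 = €80
  P2 to N: 6 × €5 = €30
  P3 to L: 13 × €2 = €26
Total = 232 + 120 + 80 + 30 + 26 = €488.

488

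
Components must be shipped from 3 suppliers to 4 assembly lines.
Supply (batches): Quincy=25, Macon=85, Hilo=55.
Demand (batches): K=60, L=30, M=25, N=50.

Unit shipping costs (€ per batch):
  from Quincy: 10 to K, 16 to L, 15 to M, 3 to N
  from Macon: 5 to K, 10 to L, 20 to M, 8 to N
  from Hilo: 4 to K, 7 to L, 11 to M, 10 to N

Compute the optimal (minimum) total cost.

1060

One minimum-cost allocation:
  Quincy->N: 25 × €3 = €75
  Macon->K: 60 × €5 = €300
  Macon->N: 25 × €8 = €200
  Hilo->L: 30 × €7 = €210
  Hilo->M: 25 × €11 = €275
Total = 75 + 300 + 200 + 210 + 275 = €1060.
(Supply check: Quincy ships 25; Macon ships 85; Hilo ships 55.)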